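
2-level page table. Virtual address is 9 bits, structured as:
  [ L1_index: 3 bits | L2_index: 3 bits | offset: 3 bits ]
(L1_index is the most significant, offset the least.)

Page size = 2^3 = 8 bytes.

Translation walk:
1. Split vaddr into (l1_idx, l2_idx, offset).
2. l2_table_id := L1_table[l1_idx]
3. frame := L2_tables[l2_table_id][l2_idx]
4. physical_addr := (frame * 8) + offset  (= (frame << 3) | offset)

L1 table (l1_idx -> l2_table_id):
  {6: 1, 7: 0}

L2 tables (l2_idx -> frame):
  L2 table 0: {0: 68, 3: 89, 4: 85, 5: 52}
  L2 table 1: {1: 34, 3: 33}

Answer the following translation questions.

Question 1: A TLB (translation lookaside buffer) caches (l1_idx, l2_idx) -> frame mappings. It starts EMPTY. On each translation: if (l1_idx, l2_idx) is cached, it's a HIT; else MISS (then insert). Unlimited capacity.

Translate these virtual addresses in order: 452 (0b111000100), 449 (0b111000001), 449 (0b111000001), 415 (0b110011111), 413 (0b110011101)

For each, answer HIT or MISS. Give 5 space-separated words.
Answer: MISS HIT HIT MISS HIT

Derivation:
vaddr=452: (7,0) not in TLB -> MISS, insert
vaddr=449: (7,0) in TLB -> HIT
vaddr=449: (7,0) in TLB -> HIT
vaddr=415: (6,3) not in TLB -> MISS, insert
vaddr=413: (6,3) in TLB -> HIT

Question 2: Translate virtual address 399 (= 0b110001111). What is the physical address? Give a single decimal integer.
vaddr = 399 = 0b110001111
Split: l1_idx=6, l2_idx=1, offset=7
L1[6] = 1
L2[1][1] = 34
paddr = 34 * 8 + 7 = 279

Answer: 279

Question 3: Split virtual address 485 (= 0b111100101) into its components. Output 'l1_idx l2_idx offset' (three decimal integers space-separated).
vaddr = 485 = 0b111100101
  top 3 bits -> l1_idx = 7
  next 3 bits -> l2_idx = 4
  bottom 3 bits -> offset = 5

Answer: 7 4 5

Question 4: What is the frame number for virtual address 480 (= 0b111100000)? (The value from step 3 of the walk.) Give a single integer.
Answer: 85

Derivation:
vaddr = 480: l1_idx=7, l2_idx=4
L1[7] = 0; L2[0][4] = 85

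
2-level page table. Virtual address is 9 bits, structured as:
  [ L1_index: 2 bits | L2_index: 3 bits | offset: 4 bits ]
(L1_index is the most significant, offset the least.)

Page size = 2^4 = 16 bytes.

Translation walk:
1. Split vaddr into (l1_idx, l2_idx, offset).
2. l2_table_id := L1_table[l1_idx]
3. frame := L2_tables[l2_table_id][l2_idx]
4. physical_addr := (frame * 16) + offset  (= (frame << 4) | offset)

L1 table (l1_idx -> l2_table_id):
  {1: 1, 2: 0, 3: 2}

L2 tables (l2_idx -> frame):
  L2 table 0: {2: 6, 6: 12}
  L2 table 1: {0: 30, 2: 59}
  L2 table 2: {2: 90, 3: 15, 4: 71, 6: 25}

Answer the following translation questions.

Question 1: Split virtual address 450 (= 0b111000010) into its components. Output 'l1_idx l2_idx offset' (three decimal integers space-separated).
Answer: 3 4 2

Derivation:
vaddr = 450 = 0b111000010
  top 2 bits -> l1_idx = 3
  next 3 bits -> l2_idx = 4
  bottom 4 bits -> offset = 2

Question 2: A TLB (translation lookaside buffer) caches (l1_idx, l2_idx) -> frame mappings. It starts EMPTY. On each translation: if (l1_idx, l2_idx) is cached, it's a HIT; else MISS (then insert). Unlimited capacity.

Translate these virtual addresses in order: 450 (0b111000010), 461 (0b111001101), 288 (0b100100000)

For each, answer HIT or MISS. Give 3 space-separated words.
vaddr=450: (3,4) not in TLB -> MISS, insert
vaddr=461: (3,4) in TLB -> HIT
vaddr=288: (2,2) not in TLB -> MISS, insert

Answer: MISS HIT MISS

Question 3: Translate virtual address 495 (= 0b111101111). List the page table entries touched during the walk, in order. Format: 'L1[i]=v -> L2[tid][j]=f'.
vaddr = 495 = 0b111101111
Split: l1_idx=3, l2_idx=6, offset=15

Answer: L1[3]=2 -> L2[2][6]=25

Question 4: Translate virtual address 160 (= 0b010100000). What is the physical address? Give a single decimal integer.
vaddr = 160 = 0b010100000
Split: l1_idx=1, l2_idx=2, offset=0
L1[1] = 1
L2[1][2] = 59
paddr = 59 * 16 + 0 = 944

Answer: 944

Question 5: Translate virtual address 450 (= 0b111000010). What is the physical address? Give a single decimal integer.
Answer: 1138

Derivation:
vaddr = 450 = 0b111000010
Split: l1_idx=3, l2_idx=4, offset=2
L1[3] = 2
L2[2][4] = 71
paddr = 71 * 16 + 2 = 1138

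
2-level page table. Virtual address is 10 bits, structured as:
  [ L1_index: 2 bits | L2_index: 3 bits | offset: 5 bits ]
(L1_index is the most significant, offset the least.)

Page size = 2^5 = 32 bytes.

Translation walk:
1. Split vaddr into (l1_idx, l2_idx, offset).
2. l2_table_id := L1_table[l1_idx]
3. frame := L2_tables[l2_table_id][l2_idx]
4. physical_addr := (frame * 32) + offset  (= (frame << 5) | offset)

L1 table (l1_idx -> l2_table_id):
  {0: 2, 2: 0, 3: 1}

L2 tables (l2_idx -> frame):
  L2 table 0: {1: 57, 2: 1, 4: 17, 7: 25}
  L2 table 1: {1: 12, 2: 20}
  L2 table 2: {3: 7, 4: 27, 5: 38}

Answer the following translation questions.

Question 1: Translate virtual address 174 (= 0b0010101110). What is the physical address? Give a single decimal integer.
Answer: 1230

Derivation:
vaddr = 174 = 0b0010101110
Split: l1_idx=0, l2_idx=5, offset=14
L1[0] = 2
L2[2][5] = 38
paddr = 38 * 32 + 14 = 1230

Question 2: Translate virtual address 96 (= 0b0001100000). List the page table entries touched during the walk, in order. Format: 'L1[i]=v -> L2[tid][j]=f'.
Answer: L1[0]=2 -> L2[2][3]=7

Derivation:
vaddr = 96 = 0b0001100000
Split: l1_idx=0, l2_idx=3, offset=0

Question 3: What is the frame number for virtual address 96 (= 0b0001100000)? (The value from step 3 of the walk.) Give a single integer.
Answer: 7

Derivation:
vaddr = 96: l1_idx=0, l2_idx=3
L1[0] = 2; L2[2][3] = 7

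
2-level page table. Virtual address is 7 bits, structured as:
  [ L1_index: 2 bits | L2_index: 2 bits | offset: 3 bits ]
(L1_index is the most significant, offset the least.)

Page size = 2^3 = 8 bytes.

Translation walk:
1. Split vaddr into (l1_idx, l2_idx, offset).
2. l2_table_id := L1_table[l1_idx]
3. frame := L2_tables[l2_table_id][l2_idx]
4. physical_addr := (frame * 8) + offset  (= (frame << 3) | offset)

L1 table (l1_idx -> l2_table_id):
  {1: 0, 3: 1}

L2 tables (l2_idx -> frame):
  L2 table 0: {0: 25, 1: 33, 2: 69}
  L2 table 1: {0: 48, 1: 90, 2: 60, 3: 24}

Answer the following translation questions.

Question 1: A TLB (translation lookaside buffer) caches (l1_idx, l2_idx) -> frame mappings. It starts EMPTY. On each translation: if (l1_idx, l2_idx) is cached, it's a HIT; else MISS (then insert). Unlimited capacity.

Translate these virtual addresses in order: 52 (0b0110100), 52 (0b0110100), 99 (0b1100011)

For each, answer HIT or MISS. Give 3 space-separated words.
Answer: MISS HIT MISS

Derivation:
vaddr=52: (1,2) not in TLB -> MISS, insert
vaddr=52: (1,2) in TLB -> HIT
vaddr=99: (3,0) not in TLB -> MISS, insert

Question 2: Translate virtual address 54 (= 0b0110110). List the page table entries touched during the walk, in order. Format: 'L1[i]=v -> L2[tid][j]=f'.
Answer: L1[1]=0 -> L2[0][2]=69

Derivation:
vaddr = 54 = 0b0110110
Split: l1_idx=1, l2_idx=2, offset=6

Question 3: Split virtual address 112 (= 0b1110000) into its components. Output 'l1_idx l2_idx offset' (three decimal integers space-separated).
Answer: 3 2 0

Derivation:
vaddr = 112 = 0b1110000
  top 2 bits -> l1_idx = 3
  next 2 bits -> l2_idx = 2
  bottom 3 bits -> offset = 0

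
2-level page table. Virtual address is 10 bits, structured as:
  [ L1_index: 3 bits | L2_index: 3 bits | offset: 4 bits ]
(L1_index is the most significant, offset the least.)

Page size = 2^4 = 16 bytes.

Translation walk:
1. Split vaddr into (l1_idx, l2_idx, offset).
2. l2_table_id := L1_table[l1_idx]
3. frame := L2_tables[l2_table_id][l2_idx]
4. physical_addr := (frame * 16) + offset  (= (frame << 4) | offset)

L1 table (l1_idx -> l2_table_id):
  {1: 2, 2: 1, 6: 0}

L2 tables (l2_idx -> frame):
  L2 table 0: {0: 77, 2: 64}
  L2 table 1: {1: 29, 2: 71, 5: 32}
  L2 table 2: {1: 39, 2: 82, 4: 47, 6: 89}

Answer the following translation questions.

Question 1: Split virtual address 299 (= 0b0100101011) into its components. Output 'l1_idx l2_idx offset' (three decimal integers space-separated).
Answer: 2 2 11

Derivation:
vaddr = 299 = 0b0100101011
  top 3 bits -> l1_idx = 2
  next 3 bits -> l2_idx = 2
  bottom 4 bits -> offset = 11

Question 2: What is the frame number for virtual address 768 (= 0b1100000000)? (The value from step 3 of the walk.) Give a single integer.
Answer: 77

Derivation:
vaddr = 768: l1_idx=6, l2_idx=0
L1[6] = 0; L2[0][0] = 77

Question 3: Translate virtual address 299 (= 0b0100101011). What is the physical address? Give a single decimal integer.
vaddr = 299 = 0b0100101011
Split: l1_idx=2, l2_idx=2, offset=11
L1[2] = 1
L2[1][2] = 71
paddr = 71 * 16 + 11 = 1147

Answer: 1147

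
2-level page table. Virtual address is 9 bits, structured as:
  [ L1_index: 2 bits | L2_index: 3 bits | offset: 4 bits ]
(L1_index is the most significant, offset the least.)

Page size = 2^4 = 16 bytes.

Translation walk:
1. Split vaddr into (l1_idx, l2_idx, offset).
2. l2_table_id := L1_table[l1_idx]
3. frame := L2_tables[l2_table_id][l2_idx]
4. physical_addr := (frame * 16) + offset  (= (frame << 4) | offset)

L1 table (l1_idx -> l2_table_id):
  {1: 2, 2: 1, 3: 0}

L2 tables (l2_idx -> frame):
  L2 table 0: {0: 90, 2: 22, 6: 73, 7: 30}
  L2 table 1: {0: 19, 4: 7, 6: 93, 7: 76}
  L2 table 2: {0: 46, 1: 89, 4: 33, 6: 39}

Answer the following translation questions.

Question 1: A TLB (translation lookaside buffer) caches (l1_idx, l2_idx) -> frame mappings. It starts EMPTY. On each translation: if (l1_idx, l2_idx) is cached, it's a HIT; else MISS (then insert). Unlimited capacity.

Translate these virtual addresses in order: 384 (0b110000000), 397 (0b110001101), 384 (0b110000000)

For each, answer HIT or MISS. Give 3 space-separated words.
Answer: MISS HIT HIT

Derivation:
vaddr=384: (3,0) not in TLB -> MISS, insert
vaddr=397: (3,0) in TLB -> HIT
vaddr=384: (3,0) in TLB -> HIT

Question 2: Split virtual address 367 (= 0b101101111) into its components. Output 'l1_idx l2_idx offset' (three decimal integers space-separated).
Answer: 2 6 15

Derivation:
vaddr = 367 = 0b101101111
  top 2 bits -> l1_idx = 2
  next 3 bits -> l2_idx = 6
  bottom 4 bits -> offset = 15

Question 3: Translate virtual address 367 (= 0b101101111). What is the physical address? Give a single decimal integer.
vaddr = 367 = 0b101101111
Split: l1_idx=2, l2_idx=6, offset=15
L1[2] = 1
L2[1][6] = 93
paddr = 93 * 16 + 15 = 1503

Answer: 1503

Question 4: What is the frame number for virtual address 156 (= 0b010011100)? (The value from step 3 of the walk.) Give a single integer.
vaddr = 156: l1_idx=1, l2_idx=1
L1[1] = 2; L2[2][1] = 89

Answer: 89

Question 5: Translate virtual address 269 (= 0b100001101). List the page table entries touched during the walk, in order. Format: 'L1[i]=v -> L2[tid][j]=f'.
vaddr = 269 = 0b100001101
Split: l1_idx=2, l2_idx=0, offset=13

Answer: L1[2]=1 -> L2[1][0]=19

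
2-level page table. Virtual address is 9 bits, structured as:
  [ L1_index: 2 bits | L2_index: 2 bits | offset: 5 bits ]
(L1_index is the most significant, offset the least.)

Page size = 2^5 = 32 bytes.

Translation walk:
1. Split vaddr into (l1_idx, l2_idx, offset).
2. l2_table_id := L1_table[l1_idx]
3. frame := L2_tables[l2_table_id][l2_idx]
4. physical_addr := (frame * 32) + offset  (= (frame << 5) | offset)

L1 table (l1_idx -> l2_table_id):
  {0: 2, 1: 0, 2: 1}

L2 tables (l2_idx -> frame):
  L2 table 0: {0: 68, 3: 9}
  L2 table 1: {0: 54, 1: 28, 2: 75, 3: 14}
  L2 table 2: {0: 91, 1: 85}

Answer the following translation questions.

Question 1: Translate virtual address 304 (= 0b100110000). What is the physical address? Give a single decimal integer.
Answer: 912

Derivation:
vaddr = 304 = 0b100110000
Split: l1_idx=2, l2_idx=1, offset=16
L1[2] = 1
L2[1][1] = 28
paddr = 28 * 32 + 16 = 912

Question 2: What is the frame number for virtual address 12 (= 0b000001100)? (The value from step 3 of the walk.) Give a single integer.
vaddr = 12: l1_idx=0, l2_idx=0
L1[0] = 2; L2[2][0] = 91

Answer: 91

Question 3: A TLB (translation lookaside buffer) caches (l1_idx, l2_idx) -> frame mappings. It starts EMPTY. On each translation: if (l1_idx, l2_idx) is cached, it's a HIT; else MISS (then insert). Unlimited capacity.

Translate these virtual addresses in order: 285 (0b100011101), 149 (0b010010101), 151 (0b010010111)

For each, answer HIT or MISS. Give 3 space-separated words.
vaddr=285: (2,0) not in TLB -> MISS, insert
vaddr=149: (1,0) not in TLB -> MISS, insert
vaddr=151: (1,0) in TLB -> HIT

Answer: MISS MISS HIT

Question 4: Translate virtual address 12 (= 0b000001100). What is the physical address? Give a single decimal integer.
vaddr = 12 = 0b000001100
Split: l1_idx=0, l2_idx=0, offset=12
L1[0] = 2
L2[2][0] = 91
paddr = 91 * 32 + 12 = 2924

Answer: 2924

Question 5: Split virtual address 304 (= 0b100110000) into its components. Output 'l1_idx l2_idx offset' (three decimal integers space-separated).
vaddr = 304 = 0b100110000
  top 2 bits -> l1_idx = 2
  next 2 bits -> l2_idx = 1
  bottom 5 bits -> offset = 16

Answer: 2 1 16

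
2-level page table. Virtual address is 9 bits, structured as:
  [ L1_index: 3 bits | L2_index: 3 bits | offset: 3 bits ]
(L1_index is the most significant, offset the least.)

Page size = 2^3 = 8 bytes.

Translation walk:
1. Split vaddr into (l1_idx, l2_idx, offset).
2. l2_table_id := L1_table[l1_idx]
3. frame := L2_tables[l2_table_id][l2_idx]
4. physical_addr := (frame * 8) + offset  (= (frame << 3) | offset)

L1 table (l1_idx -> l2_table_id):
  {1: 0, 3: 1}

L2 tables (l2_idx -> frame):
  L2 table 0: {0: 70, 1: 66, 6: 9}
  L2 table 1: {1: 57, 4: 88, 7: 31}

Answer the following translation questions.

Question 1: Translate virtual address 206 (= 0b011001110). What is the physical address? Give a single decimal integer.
vaddr = 206 = 0b011001110
Split: l1_idx=3, l2_idx=1, offset=6
L1[3] = 1
L2[1][1] = 57
paddr = 57 * 8 + 6 = 462

Answer: 462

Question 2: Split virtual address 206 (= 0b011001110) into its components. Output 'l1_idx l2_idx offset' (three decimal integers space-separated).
Answer: 3 1 6

Derivation:
vaddr = 206 = 0b011001110
  top 3 bits -> l1_idx = 3
  next 3 bits -> l2_idx = 1
  bottom 3 bits -> offset = 6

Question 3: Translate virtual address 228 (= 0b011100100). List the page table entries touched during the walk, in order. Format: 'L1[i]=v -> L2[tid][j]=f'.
vaddr = 228 = 0b011100100
Split: l1_idx=3, l2_idx=4, offset=4

Answer: L1[3]=1 -> L2[1][4]=88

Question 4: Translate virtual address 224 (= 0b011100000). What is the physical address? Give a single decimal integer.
vaddr = 224 = 0b011100000
Split: l1_idx=3, l2_idx=4, offset=0
L1[3] = 1
L2[1][4] = 88
paddr = 88 * 8 + 0 = 704

Answer: 704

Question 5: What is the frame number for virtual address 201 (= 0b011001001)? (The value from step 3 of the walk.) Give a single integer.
Answer: 57

Derivation:
vaddr = 201: l1_idx=3, l2_idx=1
L1[3] = 1; L2[1][1] = 57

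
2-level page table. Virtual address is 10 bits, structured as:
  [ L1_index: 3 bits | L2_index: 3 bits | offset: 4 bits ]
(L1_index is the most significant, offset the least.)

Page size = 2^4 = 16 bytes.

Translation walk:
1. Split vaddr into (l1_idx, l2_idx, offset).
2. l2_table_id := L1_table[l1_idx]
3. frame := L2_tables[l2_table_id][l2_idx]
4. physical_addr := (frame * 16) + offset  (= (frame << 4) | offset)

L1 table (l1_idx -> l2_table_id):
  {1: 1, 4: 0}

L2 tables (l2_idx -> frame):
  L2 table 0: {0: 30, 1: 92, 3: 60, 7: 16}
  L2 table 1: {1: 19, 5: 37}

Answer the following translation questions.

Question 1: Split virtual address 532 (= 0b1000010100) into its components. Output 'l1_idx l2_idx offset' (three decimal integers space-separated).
vaddr = 532 = 0b1000010100
  top 3 bits -> l1_idx = 4
  next 3 bits -> l2_idx = 1
  bottom 4 bits -> offset = 4

Answer: 4 1 4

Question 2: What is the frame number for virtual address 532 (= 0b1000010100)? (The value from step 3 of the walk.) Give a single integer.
vaddr = 532: l1_idx=4, l2_idx=1
L1[4] = 0; L2[0][1] = 92

Answer: 92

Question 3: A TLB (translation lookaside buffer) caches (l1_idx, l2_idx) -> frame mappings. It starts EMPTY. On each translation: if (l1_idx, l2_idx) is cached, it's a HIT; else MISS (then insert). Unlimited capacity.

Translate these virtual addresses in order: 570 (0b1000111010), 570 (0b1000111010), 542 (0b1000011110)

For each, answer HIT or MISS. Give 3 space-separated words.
Answer: MISS HIT MISS

Derivation:
vaddr=570: (4,3) not in TLB -> MISS, insert
vaddr=570: (4,3) in TLB -> HIT
vaddr=542: (4,1) not in TLB -> MISS, insert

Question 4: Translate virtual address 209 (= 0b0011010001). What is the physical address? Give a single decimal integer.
Answer: 593

Derivation:
vaddr = 209 = 0b0011010001
Split: l1_idx=1, l2_idx=5, offset=1
L1[1] = 1
L2[1][5] = 37
paddr = 37 * 16 + 1 = 593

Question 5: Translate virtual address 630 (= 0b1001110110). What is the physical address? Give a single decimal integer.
vaddr = 630 = 0b1001110110
Split: l1_idx=4, l2_idx=7, offset=6
L1[4] = 0
L2[0][7] = 16
paddr = 16 * 16 + 6 = 262

Answer: 262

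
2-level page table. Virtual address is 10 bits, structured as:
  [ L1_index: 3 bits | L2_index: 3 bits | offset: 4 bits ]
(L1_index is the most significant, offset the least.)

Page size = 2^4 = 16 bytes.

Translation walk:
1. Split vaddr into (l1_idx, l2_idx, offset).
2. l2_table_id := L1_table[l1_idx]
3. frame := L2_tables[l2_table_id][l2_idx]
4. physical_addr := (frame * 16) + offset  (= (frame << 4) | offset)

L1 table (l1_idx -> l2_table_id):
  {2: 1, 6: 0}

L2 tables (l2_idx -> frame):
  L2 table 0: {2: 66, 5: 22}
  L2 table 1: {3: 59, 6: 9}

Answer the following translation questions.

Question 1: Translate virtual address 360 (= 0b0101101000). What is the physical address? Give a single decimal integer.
vaddr = 360 = 0b0101101000
Split: l1_idx=2, l2_idx=6, offset=8
L1[2] = 1
L2[1][6] = 9
paddr = 9 * 16 + 8 = 152

Answer: 152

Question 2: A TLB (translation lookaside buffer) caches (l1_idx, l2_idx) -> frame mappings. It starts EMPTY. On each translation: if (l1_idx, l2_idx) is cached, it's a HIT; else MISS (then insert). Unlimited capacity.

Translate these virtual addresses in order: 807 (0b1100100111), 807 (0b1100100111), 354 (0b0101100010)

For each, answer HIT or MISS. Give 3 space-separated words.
Answer: MISS HIT MISS

Derivation:
vaddr=807: (6,2) not in TLB -> MISS, insert
vaddr=807: (6,2) in TLB -> HIT
vaddr=354: (2,6) not in TLB -> MISS, insert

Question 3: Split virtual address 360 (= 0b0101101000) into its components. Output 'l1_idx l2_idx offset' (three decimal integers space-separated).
Answer: 2 6 8

Derivation:
vaddr = 360 = 0b0101101000
  top 3 bits -> l1_idx = 2
  next 3 bits -> l2_idx = 6
  bottom 4 bits -> offset = 8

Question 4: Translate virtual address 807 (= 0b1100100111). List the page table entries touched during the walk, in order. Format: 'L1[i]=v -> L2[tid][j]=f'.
Answer: L1[6]=0 -> L2[0][2]=66

Derivation:
vaddr = 807 = 0b1100100111
Split: l1_idx=6, l2_idx=2, offset=7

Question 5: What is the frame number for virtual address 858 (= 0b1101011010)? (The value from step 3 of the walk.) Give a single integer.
vaddr = 858: l1_idx=6, l2_idx=5
L1[6] = 0; L2[0][5] = 22

Answer: 22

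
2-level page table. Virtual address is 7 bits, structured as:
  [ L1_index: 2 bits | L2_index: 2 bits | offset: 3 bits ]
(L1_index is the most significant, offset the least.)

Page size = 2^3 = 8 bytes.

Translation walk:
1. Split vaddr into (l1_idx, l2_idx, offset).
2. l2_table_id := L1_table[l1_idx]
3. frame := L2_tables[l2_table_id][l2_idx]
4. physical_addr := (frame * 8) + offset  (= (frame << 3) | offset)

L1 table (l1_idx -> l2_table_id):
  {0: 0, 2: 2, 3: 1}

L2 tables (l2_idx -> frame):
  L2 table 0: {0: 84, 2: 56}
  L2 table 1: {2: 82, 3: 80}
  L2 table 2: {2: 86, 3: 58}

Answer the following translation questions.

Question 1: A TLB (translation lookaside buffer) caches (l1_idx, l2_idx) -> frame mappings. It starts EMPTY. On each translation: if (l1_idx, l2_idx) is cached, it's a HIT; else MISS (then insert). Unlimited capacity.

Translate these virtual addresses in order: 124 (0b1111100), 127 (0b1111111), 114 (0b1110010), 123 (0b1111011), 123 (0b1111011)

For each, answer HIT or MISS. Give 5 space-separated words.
vaddr=124: (3,3) not in TLB -> MISS, insert
vaddr=127: (3,3) in TLB -> HIT
vaddr=114: (3,2) not in TLB -> MISS, insert
vaddr=123: (3,3) in TLB -> HIT
vaddr=123: (3,3) in TLB -> HIT

Answer: MISS HIT MISS HIT HIT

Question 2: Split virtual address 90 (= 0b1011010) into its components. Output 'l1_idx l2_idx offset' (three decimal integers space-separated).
Answer: 2 3 2

Derivation:
vaddr = 90 = 0b1011010
  top 2 bits -> l1_idx = 2
  next 2 bits -> l2_idx = 3
  bottom 3 bits -> offset = 2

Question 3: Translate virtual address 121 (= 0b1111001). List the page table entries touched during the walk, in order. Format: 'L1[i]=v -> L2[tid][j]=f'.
vaddr = 121 = 0b1111001
Split: l1_idx=3, l2_idx=3, offset=1

Answer: L1[3]=1 -> L2[1][3]=80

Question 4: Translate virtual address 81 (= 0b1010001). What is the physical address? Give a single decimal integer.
Answer: 689

Derivation:
vaddr = 81 = 0b1010001
Split: l1_idx=2, l2_idx=2, offset=1
L1[2] = 2
L2[2][2] = 86
paddr = 86 * 8 + 1 = 689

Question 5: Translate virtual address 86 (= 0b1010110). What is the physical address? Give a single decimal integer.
Answer: 694

Derivation:
vaddr = 86 = 0b1010110
Split: l1_idx=2, l2_idx=2, offset=6
L1[2] = 2
L2[2][2] = 86
paddr = 86 * 8 + 6 = 694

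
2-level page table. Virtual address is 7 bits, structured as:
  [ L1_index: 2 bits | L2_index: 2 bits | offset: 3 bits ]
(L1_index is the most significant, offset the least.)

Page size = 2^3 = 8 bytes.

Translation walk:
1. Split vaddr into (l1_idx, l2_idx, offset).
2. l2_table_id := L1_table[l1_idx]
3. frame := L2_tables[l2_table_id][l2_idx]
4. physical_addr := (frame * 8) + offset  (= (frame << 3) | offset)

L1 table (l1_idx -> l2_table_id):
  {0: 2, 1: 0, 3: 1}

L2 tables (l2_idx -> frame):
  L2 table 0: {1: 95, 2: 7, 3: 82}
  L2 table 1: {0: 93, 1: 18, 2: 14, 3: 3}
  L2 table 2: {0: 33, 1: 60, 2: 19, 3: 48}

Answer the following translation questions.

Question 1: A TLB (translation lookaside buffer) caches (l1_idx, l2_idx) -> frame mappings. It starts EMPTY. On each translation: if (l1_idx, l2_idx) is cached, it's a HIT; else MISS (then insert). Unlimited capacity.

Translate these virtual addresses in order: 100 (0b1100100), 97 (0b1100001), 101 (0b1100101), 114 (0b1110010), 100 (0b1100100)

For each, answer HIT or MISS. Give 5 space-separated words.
Answer: MISS HIT HIT MISS HIT

Derivation:
vaddr=100: (3,0) not in TLB -> MISS, insert
vaddr=97: (3,0) in TLB -> HIT
vaddr=101: (3,0) in TLB -> HIT
vaddr=114: (3,2) not in TLB -> MISS, insert
vaddr=100: (3,0) in TLB -> HIT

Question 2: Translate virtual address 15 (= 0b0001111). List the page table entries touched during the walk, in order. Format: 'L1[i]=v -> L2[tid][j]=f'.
vaddr = 15 = 0b0001111
Split: l1_idx=0, l2_idx=1, offset=7

Answer: L1[0]=2 -> L2[2][1]=60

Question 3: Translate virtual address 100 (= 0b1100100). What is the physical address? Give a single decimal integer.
vaddr = 100 = 0b1100100
Split: l1_idx=3, l2_idx=0, offset=4
L1[3] = 1
L2[1][0] = 93
paddr = 93 * 8 + 4 = 748

Answer: 748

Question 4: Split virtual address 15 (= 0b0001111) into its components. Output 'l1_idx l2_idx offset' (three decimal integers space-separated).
vaddr = 15 = 0b0001111
  top 2 bits -> l1_idx = 0
  next 2 bits -> l2_idx = 1
  bottom 3 bits -> offset = 7

Answer: 0 1 7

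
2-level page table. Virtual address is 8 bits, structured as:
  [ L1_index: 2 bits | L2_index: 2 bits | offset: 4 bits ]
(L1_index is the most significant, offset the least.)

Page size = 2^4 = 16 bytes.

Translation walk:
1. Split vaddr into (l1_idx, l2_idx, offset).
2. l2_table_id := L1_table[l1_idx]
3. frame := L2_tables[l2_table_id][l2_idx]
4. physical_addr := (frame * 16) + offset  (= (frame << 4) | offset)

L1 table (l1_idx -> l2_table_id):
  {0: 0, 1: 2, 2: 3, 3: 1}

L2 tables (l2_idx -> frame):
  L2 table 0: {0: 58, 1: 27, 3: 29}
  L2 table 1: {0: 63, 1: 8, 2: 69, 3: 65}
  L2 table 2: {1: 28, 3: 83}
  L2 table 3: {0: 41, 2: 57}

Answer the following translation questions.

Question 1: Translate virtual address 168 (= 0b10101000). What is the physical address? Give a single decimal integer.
Answer: 920

Derivation:
vaddr = 168 = 0b10101000
Split: l1_idx=2, l2_idx=2, offset=8
L1[2] = 3
L2[3][2] = 57
paddr = 57 * 16 + 8 = 920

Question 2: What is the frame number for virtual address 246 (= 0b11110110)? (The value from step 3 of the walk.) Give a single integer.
Answer: 65

Derivation:
vaddr = 246: l1_idx=3, l2_idx=3
L1[3] = 1; L2[1][3] = 65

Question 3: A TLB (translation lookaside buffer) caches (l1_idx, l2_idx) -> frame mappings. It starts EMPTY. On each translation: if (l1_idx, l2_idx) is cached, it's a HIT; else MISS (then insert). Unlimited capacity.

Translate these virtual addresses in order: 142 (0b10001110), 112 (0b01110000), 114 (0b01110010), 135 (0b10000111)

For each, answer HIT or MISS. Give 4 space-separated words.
vaddr=142: (2,0) not in TLB -> MISS, insert
vaddr=112: (1,3) not in TLB -> MISS, insert
vaddr=114: (1,3) in TLB -> HIT
vaddr=135: (2,0) in TLB -> HIT

Answer: MISS MISS HIT HIT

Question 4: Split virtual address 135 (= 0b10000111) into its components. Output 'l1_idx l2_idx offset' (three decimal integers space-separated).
Answer: 2 0 7

Derivation:
vaddr = 135 = 0b10000111
  top 2 bits -> l1_idx = 2
  next 2 bits -> l2_idx = 0
  bottom 4 bits -> offset = 7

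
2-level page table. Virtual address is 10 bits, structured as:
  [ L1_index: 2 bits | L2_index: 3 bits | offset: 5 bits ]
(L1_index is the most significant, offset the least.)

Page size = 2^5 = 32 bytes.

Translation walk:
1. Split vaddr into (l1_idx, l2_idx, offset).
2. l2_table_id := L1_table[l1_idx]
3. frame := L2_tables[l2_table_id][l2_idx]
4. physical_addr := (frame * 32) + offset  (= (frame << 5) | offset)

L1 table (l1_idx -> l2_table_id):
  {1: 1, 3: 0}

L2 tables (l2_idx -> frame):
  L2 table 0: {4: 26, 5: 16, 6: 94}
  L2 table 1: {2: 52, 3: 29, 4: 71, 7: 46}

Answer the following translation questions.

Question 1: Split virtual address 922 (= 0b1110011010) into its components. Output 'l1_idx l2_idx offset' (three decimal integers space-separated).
Answer: 3 4 26

Derivation:
vaddr = 922 = 0b1110011010
  top 2 bits -> l1_idx = 3
  next 3 bits -> l2_idx = 4
  bottom 5 bits -> offset = 26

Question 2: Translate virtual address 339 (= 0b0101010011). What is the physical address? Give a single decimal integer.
vaddr = 339 = 0b0101010011
Split: l1_idx=1, l2_idx=2, offset=19
L1[1] = 1
L2[1][2] = 52
paddr = 52 * 32 + 19 = 1683

Answer: 1683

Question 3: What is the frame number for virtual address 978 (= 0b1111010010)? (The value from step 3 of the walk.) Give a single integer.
Answer: 94

Derivation:
vaddr = 978: l1_idx=3, l2_idx=6
L1[3] = 0; L2[0][6] = 94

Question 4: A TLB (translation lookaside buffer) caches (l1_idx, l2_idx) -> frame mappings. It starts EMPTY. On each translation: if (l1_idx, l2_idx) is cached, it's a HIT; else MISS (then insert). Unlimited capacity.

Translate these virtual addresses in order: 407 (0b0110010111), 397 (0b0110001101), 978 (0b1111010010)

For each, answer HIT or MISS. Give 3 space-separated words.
vaddr=407: (1,4) not in TLB -> MISS, insert
vaddr=397: (1,4) in TLB -> HIT
vaddr=978: (3,6) not in TLB -> MISS, insert

Answer: MISS HIT MISS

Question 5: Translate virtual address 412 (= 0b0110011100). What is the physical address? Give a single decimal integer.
vaddr = 412 = 0b0110011100
Split: l1_idx=1, l2_idx=4, offset=28
L1[1] = 1
L2[1][4] = 71
paddr = 71 * 32 + 28 = 2300

Answer: 2300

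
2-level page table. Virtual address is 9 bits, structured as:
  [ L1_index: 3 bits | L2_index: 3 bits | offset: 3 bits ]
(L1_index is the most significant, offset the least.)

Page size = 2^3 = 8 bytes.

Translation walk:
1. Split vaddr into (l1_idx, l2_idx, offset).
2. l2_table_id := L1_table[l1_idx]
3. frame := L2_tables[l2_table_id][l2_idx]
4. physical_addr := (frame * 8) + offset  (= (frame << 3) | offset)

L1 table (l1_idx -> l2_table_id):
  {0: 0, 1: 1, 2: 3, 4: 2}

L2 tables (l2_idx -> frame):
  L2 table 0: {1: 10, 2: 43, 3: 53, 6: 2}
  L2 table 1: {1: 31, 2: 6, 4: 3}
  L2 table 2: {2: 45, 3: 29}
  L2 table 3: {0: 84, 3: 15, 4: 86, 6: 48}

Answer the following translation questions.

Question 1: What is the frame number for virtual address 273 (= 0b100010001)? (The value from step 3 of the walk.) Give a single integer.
Answer: 45

Derivation:
vaddr = 273: l1_idx=4, l2_idx=2
L1[4] = 2; L2[2][2] = 45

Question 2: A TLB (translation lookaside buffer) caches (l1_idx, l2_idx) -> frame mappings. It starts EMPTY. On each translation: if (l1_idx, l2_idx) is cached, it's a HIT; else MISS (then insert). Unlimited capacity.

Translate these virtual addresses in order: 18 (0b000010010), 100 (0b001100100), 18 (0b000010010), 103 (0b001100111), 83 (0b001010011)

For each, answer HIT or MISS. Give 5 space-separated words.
Answer: MISS MISS HIT HIT MISS

Derivation:
vaddr=18: (0,2) not in TLB -> MISS, insert
vaddr=100: (1,4) not in TLB -> MISS, insert
vaddr=18: (0,2) in TLB -> HIT
vaddr=103: (1,4) in TLB -> HIT
vaddr=83: (1,2) not in TLB -> MISS, insert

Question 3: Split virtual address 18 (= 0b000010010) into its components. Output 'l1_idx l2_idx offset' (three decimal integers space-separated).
Answer: 0 2 2

Derivation:
vaddr = 18 = 0b000010010
  top 3 bits -> l1_idx = 0
  next 3 bits -> l2_idx = 2
  bottom 3 bits -> offset = 2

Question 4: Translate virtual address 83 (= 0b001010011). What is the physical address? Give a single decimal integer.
vaddr = 83 = 0b001010011
Split: l1_idx=1, l2_idx=2, offset=3
L1[1] = 1
L2[1][2] = 6
paddr = 6 * 8 + 3 = 51

Answer: 51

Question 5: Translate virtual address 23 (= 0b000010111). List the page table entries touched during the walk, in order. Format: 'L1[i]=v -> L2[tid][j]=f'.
Answer: L1[0]=0 -> L2[0][2]=43

Derivation:
vaddr = 23 = 0b000010111
Split: l1_idx=0, l2_idx=2, offset=7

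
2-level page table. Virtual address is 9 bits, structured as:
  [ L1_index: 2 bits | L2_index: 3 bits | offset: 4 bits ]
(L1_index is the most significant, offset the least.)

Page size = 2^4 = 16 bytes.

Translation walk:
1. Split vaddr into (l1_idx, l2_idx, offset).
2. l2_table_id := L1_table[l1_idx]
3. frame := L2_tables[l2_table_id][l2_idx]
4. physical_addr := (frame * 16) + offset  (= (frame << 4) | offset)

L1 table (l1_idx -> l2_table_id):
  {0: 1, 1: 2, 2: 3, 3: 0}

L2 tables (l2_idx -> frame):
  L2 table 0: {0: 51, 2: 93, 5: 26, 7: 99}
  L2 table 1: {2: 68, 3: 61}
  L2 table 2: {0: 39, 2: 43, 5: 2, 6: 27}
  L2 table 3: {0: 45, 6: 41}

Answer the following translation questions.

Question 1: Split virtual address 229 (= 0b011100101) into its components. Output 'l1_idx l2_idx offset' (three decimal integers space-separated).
Answer: 1 6 5

Derivation:
vaddr = 229 = 0b011100101
  top 2 bits -> l1_idx = 1
  next 3 bits -> l2_idx = 6
  bottom 4 bits -> offset = 5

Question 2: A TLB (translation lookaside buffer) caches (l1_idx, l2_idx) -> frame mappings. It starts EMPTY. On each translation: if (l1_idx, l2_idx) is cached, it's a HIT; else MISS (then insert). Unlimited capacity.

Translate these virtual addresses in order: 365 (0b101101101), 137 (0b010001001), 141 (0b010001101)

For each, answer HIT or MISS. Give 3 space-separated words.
Answer: MISS MISS HIT

Derivation:
vaddr=365: (2,6) not in TLB -> MISS, insert
vaddr=137: (1,0) not in TLB -> MISS, insert
vaddr=141: (1,0) in TLB -> HIT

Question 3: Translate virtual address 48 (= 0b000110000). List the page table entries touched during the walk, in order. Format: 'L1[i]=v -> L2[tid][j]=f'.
vaddr = 48 = 0b000110000
Split: l1_idx=0, l2_idx=3, offset=0

Answer: L1[0]=1 -> L2[1][3]=61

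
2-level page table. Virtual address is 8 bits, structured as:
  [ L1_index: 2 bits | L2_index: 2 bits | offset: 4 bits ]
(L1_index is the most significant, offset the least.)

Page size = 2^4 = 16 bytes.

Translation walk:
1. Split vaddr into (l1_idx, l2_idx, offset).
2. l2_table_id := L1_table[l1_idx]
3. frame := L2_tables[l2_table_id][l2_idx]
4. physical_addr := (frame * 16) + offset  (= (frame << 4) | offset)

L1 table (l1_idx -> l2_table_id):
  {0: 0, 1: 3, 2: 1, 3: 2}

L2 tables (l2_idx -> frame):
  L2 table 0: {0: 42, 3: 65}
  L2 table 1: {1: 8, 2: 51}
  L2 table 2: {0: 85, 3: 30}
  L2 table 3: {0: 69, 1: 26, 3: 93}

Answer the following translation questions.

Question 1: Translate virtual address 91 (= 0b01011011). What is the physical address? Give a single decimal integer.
vaddr = 91 = 0b01011011
Split: l1_idx=1, l2_idx=1, offset=11
L1[1] = 3
L2[3][1] = 26
paddr = 26 * 16 + 11 = 427

Answer: 427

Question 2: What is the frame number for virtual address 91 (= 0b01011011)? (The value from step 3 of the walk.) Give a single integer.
Answer: 26

Derivation:
vaddr = 91: l1_idx=1, l2_idx=1
L1[1] = 3; L2[3][1] = 26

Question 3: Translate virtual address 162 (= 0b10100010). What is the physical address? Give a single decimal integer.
vaddr = 162 = 0b10100010
Split: l1_idx=2, l2_idx=2, offset=2
L1[2] = 1
L2[1][2] = 51
paddr = 51 * 16 + 2 = 818

Answer: 818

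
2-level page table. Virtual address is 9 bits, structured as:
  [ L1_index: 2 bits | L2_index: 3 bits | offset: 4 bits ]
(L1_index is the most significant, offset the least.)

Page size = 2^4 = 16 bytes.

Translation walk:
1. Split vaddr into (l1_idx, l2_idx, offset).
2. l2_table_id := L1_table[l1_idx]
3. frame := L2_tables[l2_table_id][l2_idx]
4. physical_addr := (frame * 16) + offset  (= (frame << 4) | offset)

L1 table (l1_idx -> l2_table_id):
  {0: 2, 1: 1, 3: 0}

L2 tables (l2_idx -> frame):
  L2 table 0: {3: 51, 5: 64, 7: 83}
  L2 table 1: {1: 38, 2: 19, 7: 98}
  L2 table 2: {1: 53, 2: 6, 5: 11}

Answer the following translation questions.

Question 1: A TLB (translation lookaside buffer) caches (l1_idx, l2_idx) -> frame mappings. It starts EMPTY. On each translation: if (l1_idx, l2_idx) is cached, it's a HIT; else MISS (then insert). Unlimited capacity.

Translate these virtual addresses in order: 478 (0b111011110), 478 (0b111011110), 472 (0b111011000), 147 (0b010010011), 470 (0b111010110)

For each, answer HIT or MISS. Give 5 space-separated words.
Answer: MISS HIT HIT MISS HIT

Derivation:
vaddr=478: (3,5) not in TLB -> MISS, insert
vaddr=478: (3,5) in TLB -> HIT
vaddr=472: (3,5) in TLB -> HIT
vaddr=147: (1,1) not in TLB -> MISS, insert
vaddr=470: (3,5) in TLB -> HIT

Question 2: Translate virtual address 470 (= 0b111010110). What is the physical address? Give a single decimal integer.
Answer: 1030

Derivation:
vaddr = 470 = 0b111010110
Split: l1_idx=3, l2_idx=5, offset=6
L1[3] = 0
L2[0][5] = 64
paddr = 64 * 16 + 6 = 1030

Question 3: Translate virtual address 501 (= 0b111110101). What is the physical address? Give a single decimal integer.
vaddr = 501 = 0b111110101
Split: l1_idx=3, l2_idx=7, offset=5
L1[3] = 0
L2[0][7] = 83
paddr = 83 * 16 + 5 = 1333

Answer: 1333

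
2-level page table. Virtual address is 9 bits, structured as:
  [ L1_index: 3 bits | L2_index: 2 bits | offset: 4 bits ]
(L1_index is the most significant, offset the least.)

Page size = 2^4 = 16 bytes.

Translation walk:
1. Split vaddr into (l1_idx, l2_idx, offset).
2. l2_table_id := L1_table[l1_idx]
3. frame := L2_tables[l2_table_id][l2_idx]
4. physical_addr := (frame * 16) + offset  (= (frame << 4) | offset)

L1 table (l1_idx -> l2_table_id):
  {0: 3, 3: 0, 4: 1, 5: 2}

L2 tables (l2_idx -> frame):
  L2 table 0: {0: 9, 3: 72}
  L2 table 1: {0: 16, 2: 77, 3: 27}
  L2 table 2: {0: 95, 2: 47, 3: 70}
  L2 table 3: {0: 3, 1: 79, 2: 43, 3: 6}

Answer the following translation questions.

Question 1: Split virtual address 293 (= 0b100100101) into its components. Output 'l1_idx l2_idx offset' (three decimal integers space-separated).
Answer: 4 2 5

Derivation:
vaddr = 293 = 0b100100101
  top 3 bits -> l1_idx = 4
  next 2 bits -> l2_idx = 2
  bottom 4 bits -> offset = 5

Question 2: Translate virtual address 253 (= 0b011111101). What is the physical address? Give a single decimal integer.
Answer: 1165

Derivation:
vaddr = 253 = 0b011111101
Split: l1_idx=3, l2_idx=3, offset=13
L1[3] = 0
L2[0][3] = 72
paddr = 72 * 16 + 13 = 1165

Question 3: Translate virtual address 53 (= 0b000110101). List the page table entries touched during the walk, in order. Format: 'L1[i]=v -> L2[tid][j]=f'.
vaddr = 53 = 0b000110101
Split: l1_idx=0, l2_idx=3, offset=5

Answer: L1[0]=3 -> L2[3][3]=6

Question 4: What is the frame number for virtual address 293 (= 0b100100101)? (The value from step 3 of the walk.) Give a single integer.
vaddr = 293: l1_idx=4, l2_idx=2
L1[4] = 1; L2[1][2] = 77

Answer: 77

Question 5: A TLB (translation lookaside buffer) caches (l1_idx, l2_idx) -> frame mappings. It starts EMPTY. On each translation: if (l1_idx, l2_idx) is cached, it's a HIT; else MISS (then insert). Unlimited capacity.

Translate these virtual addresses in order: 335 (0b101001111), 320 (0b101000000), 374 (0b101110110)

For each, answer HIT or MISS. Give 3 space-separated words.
vaddr=335: (5,0) not in TLB -> MISS, insert
vaddr=320: (5,0) in TLB -> HIT
vaddr=374: (5,3) not in TLB -> MISS, insert

Answer: MISS HIT MISS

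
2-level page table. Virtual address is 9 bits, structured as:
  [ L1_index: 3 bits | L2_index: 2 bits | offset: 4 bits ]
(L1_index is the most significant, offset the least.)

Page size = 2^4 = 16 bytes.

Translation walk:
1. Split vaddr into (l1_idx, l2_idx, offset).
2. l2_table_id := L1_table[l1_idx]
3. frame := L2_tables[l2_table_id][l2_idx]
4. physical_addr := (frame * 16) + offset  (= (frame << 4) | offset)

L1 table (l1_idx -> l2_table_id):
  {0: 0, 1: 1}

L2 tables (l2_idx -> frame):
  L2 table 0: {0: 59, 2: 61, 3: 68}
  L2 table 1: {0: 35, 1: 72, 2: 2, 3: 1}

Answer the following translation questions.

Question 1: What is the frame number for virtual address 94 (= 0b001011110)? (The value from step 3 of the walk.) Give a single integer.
vaddr = 94: l1_idx=1, l2_idx=1
L1[1] = 1; L2[1][1] = 72

Answer: 72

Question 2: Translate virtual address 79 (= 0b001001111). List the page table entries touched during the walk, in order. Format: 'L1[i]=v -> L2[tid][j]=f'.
vaddr = 79 = 0b001001111
Split: l1_idx=1, l2_idx=0, offset=15

Answer: L1[1]=1 -> L2[1][0]=35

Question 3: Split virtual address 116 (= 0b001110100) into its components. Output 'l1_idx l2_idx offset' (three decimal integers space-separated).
Answer: 1 3 4

Derivation:
vaddr = 116 = 0b001110100
  top 3 bits -> l1_idx = 1
  next 2 bits -> l2_idx = 3
  bottom 4 bits -> offset = 4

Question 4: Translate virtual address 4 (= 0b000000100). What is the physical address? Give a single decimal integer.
Answer: 948

Derivation:
vaddr = 4 = 0b000000100
Split: l1_idx=0, l2_idx=0, offset=4
L1[0] = 0
L2[0][0] = 59
paddr = 59 * 16 + 4 = 948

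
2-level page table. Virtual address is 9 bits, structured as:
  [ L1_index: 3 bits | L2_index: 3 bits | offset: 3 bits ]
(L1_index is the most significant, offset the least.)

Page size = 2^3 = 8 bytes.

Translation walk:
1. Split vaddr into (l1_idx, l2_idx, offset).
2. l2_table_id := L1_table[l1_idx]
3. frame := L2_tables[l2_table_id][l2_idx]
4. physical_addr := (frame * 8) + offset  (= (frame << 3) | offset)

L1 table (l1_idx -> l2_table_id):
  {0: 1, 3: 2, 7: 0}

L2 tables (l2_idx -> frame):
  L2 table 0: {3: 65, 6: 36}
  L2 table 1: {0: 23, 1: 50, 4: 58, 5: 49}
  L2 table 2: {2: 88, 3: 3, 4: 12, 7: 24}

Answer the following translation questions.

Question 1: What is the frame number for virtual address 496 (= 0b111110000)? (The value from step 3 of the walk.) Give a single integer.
vaddr = 496: l1_idx=7, l2_idx=6
L1[7] = 0; L2[0][6] = 36

Answer: 36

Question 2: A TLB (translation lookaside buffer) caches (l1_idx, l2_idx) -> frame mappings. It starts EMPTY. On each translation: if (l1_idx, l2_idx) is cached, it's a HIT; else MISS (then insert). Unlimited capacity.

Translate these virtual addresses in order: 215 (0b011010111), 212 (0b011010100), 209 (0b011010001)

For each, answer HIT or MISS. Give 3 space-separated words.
Answer: MISS HIT HIT

Derivation:
vaddr=215: (3,2) not in TLB -> MISS, insert
vaddr=212: (3,2) in TLB -> HIT
vaddr=209: (3,2) in TLB -> HIT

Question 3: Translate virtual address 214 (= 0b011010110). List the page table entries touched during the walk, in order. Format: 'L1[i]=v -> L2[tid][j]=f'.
vaddr = 214 = 0b011010110
Split: l1_idx=3, l2_idx=2, offset=6

Answer: L1[3]=2 -> L2[2][2]=88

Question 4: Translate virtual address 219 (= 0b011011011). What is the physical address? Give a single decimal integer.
vaddr = 219 = 0b011011011
Split: l1_idx=3, l2_idx=3, offset=3
L1[3] = 2
L2[2][3] = 3
paddr = 3 * 8 + 3 = 27

Answer: 27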